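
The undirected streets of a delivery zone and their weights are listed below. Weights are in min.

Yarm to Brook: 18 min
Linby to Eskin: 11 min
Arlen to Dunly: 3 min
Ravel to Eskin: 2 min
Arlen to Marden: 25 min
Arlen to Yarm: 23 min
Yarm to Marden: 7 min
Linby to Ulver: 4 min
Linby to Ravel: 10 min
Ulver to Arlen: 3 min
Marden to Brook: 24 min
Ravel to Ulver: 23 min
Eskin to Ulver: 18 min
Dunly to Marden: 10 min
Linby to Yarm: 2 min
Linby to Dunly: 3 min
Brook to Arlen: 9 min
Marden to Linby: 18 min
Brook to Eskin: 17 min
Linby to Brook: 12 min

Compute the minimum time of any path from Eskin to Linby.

Candidate routes:
Eskin → Ravel → Linby: 2+10 = 12
Eskin → Ulver → Linby: 18+4 = 22
Eskin → Linby: 11 = 11
The minimum is 11 min via Eskin → Linby.

11 min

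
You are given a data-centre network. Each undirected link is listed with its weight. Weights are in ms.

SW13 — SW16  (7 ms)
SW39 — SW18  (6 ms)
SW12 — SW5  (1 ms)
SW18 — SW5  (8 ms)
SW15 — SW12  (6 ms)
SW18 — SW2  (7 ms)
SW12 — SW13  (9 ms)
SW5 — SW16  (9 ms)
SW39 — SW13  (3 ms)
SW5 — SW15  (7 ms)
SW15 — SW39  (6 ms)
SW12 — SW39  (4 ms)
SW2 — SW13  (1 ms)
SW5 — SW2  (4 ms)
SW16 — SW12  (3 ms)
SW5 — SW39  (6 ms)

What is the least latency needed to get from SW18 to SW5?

Running Dijkstra from SW18:
SW18: 0
SW39: 6  (via SW18)
SW2: 7  (via SW18)
SW13: 8  (via SW2)
SW5: 8  (via SW18)
Shortest route: SW18–SW5 = 8 ms.

8 ms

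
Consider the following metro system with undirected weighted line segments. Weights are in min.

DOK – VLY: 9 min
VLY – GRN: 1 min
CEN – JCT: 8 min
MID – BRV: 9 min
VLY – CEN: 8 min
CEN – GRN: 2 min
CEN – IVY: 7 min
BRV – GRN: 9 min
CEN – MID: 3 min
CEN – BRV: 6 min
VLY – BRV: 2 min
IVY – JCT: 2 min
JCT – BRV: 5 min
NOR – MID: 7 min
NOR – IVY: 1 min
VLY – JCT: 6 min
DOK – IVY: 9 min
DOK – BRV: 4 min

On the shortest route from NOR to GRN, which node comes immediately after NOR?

Candidate routes:
NOR → IVY → CEN → GRN: 1+7+2 = 10
NOR → MID → CEN → GRN: 7+3+2 = 12
NOR → IVY → JCT → BRV → VLY → GRN: 1+2+5+2+1 = 11
The minimum is 10 min via NOR → IVY → CEN → GRN.
So from NOR the first move is to IVY.

IVY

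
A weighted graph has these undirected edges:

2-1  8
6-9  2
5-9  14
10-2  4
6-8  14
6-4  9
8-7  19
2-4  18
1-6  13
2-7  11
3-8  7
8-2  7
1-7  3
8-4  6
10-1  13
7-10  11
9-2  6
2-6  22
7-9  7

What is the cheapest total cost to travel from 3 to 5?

Running Dijkstra from 3:
3: 0
8: 7  (via 3)
4: 13  (via 8)
2: 14  (via 8)
10: 18  (via 2)
9: 20  (via 2)
6: 21  (via 8)
1: 22  (via 2)
7: 25  (via 2)
5: 34  (via 9)
Shortest route: 3 → 8 → 2 → 9 → 5 = 34.

34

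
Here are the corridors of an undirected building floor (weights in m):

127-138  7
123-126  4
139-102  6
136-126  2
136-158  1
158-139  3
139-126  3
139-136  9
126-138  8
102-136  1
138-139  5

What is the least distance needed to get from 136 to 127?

Compare a few routes:
136 → 158 → 139 → 138 → 127: 1+3+5+7 = 16
136 → 126 → 138 → 127: 2+8+7 = 17
136 → 126 → 139 → 138 → 127: 2+3+5+7 = 17
The minimum is 16 m via 136 → 158 → 139 → 138 → 127.

16 m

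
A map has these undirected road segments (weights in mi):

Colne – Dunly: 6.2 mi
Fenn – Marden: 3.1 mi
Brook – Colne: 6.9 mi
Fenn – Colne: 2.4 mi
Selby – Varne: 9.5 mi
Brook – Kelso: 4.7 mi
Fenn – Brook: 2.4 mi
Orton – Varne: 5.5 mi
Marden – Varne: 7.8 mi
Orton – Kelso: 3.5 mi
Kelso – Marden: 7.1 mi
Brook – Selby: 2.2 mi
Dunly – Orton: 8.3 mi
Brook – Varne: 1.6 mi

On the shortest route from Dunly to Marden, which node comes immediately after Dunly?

Enumerating some paths:
Dunly–Colne–Brook–Fenn–Marden: 6.2+6.9+2.4+3.1 = 18.6
Dunly–Colne–Fenn–Marden: 6.2+2.4+3.1 = 11.7
The minimum is 11.7 mi via Dunly–Colne–Fenn–Marden.
So from Dunly the first move is to Colne.

Colne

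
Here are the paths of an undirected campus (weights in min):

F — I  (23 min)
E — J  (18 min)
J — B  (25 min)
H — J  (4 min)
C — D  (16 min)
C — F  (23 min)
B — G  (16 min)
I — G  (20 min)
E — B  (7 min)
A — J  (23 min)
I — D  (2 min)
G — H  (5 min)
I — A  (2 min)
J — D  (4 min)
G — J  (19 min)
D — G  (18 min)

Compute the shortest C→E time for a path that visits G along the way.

Shortest C→G: C → D → J → H → G = 29
Shortest G→E: G → B → E = 23
Total via G: 29 + 23 = 52 min.

52 min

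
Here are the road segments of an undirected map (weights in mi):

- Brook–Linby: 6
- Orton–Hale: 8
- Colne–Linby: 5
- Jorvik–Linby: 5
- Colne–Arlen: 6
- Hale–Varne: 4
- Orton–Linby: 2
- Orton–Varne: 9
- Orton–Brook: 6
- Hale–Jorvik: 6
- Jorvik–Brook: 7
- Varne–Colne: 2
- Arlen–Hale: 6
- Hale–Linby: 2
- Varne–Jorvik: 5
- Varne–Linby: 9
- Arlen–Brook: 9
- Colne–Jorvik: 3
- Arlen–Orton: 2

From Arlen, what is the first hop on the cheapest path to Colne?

Enumerating some paths:
Arlen - Colne: 6 = 6
Arlen - Orton - Linby - Jorvik - Colne: 2+2+5+3 = 12
Arlen - Orton - Linby - Colne: 2+2+5 = 9
The minimum is 6 mi via Arlen - Colne.
So from Arlen the first move is to Colne.

Colne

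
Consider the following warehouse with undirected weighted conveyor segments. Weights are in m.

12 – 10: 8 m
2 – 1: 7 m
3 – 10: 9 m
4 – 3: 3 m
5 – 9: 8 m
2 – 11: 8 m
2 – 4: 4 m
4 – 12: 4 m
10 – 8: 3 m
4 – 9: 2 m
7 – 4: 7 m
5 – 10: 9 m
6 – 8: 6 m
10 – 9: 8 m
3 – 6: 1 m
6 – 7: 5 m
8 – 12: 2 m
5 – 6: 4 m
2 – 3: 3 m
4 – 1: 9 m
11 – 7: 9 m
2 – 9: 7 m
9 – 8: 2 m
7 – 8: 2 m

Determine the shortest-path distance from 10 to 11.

Candidate routes:
10–3–2–11: 9+3+8 = 20
10–8–7–11: 3+2+9 = 14
10–8–9–4–2–11: 3+2+2+4+8 = 19
Cheapest is 10–8–7–11 at 14 m.

14 m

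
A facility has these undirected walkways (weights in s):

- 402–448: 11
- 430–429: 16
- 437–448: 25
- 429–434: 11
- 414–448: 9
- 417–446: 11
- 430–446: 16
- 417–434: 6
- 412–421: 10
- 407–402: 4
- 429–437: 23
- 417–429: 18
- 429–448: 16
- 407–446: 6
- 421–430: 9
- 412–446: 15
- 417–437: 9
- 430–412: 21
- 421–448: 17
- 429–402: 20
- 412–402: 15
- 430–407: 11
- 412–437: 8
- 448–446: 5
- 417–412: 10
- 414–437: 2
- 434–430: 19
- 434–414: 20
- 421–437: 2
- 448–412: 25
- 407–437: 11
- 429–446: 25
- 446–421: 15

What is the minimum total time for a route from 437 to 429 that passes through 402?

35 s

Shortest 437→402: 437–407–402 = 15
Shortest 402→429: 402–429 = 20
Total via 402: 15 + 20 = 35 s.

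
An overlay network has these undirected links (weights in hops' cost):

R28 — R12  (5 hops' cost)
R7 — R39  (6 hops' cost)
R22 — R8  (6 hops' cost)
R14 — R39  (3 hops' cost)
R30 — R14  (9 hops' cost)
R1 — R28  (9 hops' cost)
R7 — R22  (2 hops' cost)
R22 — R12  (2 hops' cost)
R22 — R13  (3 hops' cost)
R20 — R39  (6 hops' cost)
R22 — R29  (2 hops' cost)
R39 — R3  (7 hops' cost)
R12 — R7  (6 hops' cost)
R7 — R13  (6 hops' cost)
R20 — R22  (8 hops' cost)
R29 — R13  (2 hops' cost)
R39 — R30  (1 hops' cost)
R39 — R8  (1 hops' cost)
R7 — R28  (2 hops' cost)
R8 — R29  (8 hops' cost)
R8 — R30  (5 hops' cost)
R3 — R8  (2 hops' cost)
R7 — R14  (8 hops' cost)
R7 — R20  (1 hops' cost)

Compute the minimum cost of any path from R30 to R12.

10 hops' cost

Enumerating some paths:
R30 - R39 - R8 - R22 - R12: 1+1+6+2 = 10
R30 - R39 - R7 - R22 - R12: 1+6+2+2 = 11
The minimum is 10 hops' cost via R30 - R39 - R8 - R22 - R12.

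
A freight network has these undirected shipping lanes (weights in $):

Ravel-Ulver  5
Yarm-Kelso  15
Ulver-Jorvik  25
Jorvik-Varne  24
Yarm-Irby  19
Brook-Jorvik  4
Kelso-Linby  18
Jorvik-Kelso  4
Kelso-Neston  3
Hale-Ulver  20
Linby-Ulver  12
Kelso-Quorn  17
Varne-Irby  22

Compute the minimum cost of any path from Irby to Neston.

$37

Candidate routes:
Irby–Yarm–Kelso–Neston: 19+15+3 = 37
Irby–Varne–Jorvik–Kelso–Neston: 22+24+4+3 = 53
The minimum is $37 via Irby–Yarm–Kelso–Neston.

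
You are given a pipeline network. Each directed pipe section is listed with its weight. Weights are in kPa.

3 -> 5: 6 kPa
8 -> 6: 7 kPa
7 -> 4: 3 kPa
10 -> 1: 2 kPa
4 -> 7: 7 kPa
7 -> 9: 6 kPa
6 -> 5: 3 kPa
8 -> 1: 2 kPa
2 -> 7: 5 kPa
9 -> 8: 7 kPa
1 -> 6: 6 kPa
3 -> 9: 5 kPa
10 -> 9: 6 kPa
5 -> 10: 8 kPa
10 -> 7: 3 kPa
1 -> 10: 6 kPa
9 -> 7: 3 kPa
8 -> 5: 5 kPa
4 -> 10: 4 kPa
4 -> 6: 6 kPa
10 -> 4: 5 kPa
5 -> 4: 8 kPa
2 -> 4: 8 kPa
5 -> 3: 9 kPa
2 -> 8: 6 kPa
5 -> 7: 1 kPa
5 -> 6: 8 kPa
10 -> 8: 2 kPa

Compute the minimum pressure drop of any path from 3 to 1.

Shortest distances from 3:
3: 0
9: 5  (via 3)
5: 6  (via 3)
7: 7  (via 5)
4: 10  (via 7)
8: 12  (via 9)
1: 14  (via 8)
Shortest route: 3 → 9 → 8 → 1 = 14 kPa.

14 kPa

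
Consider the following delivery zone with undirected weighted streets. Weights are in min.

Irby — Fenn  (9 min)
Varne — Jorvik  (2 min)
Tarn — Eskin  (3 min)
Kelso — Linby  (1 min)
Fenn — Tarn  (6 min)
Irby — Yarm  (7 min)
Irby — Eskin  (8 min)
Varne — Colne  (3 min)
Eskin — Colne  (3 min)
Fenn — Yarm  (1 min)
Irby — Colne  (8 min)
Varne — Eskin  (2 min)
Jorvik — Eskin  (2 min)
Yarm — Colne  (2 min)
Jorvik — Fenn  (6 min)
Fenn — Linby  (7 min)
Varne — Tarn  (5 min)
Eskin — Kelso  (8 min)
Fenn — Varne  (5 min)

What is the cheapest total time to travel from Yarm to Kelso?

Settle nodes by increasing distance from Yarm:
Yarm: 0
Fenn: 1  (via Yarm)
Colne: 2  (via Yarm)
Eskin: 5  (via Colne)
Varne: 5  (via Colne)
Tarn: 7  (via Fenn)
Irby: 7  (via Yarm)
Jorvik: 7  (via Fenn)
Linby: 8  (via Fenn)
Kelso: 9  (via Linby)
Shortest route: Yarm → Fenn → Linby → Kelso = 9 min.

9 min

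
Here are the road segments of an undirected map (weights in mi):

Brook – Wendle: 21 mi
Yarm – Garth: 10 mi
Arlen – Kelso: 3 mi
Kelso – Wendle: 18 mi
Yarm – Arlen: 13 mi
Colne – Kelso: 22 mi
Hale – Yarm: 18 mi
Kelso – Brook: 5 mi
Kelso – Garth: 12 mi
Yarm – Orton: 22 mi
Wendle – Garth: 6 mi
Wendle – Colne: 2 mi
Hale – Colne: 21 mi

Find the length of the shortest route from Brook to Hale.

39 mi

Compare a few routes:
Brook - Kelso - Arlen - Yarm - Hale: 5+3+13+18 = 39
Brook - Wendle - Colne - Hale: 21+2+21 = 44
Cheapest is Brook - Kelso - Arlen - Yarm - Hale at 39 mi.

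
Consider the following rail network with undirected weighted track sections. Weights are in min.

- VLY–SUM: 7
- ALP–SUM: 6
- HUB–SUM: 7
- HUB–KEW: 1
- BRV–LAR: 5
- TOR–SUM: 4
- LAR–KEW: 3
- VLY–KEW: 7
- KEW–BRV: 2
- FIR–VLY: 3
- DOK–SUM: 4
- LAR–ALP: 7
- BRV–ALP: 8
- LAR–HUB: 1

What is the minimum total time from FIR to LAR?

Candidate routes:
FIR - VLY - KEW - LAR: 3+7+3 = 13
FIR - VLY - KEW - HUB - LAR: 3+7+1+1 = 12
The minimum is 12 min via FIR - VLY - KEW - HUB - LAR.

12 min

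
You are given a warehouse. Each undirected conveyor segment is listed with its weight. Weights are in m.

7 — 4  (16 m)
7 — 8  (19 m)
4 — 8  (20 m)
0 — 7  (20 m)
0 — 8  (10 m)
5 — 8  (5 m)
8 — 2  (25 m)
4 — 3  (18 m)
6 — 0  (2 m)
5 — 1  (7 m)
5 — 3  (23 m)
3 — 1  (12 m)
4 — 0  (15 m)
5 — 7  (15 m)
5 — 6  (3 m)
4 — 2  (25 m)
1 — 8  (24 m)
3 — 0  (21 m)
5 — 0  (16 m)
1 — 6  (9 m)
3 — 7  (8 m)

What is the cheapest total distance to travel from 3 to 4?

Running Dijkstra from 3:
3: 0
7: 8  (via 3)
1: 12  (via 3)
4: 18  (via 3)
Shortest route: 3–4 = 18 m.

18 m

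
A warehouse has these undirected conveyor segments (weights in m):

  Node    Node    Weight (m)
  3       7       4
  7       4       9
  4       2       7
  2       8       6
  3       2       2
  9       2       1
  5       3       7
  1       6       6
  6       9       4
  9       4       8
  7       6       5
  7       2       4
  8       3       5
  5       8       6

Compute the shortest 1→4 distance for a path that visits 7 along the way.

Shortest 1→7: 1 → 6 → 7 = 11
Best 7 to 4: 7 → 4 costing 9
Total via 7: 11 + 9 = 20 m.

20 m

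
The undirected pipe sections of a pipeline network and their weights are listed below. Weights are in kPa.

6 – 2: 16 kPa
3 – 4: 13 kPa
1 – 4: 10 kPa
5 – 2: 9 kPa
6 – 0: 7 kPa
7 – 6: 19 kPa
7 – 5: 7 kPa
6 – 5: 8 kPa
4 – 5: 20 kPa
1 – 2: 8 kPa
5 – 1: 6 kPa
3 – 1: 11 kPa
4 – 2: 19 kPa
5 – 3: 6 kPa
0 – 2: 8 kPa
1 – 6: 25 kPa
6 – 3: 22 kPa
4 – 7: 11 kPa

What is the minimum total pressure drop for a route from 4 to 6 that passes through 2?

Shortest 4→2: 4 → 1 → 2 = 18
Shortest 2→6: 2 → 0 → 6 = 15
Total via 2: 18 + 15 = 33 kPa.

33 kPa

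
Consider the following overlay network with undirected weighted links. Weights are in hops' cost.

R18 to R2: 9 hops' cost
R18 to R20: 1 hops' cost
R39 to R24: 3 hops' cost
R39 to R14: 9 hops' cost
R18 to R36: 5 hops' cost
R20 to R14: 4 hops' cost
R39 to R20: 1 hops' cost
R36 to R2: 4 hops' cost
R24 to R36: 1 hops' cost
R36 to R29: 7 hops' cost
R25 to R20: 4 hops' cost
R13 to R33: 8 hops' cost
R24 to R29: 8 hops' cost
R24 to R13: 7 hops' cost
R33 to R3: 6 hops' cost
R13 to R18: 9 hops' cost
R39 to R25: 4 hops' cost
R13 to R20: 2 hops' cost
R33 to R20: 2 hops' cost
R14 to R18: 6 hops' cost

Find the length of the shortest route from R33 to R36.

7 hops' cost

Compare a few routes:
R33–R20–R25–R39–R24–R36: 2+4+4+3+1 = 14
R33–R20–R13–R24–R36: 2+2+7+1 = 12
R33–R20–R18–R36: 2+1+5 = 8
R33–R20–R39–R24–R36: 2+1+3+1 = 7
Cheapest is R33–R20–R39–R24–R36 at 7 hops' cost.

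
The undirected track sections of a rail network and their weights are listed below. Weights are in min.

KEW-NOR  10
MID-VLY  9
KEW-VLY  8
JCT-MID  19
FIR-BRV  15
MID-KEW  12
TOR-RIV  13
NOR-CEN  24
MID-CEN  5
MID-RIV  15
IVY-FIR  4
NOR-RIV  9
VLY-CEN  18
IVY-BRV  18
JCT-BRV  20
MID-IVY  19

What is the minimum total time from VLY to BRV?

46 min

Candidate routes:
VLY → MID → IVY → FIR → BRV: 9+19+4+15 = 47
VLY → MID → IVY → BRV: 9+19+18 = 46
Cheapest is VLY → MID → IVY → BRV at 46 min.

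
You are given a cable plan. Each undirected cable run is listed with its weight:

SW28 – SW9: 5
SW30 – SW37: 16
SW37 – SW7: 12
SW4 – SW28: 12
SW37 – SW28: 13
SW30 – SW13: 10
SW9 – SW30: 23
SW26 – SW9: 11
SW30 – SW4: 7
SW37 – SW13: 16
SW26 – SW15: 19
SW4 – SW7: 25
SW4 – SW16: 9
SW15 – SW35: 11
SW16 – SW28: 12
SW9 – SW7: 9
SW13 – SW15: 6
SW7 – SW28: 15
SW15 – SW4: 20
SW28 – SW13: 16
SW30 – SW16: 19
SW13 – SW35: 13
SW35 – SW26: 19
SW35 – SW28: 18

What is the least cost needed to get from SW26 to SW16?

28

Shortest distances from SW26:
SW26: 0
SW9: 11  (via SW26)
SW28: 16  (via SW9)
SW35: 19  (via SW26)
SW15: 19  (via SW26)
SW7: 20  (via SW9)
SW13: 25  (via SW15)
SW4: 28  (via SW28)
SW16: 28  (via SW28)
Shortest route: SW26–SW9–SW28–SW16 = 28.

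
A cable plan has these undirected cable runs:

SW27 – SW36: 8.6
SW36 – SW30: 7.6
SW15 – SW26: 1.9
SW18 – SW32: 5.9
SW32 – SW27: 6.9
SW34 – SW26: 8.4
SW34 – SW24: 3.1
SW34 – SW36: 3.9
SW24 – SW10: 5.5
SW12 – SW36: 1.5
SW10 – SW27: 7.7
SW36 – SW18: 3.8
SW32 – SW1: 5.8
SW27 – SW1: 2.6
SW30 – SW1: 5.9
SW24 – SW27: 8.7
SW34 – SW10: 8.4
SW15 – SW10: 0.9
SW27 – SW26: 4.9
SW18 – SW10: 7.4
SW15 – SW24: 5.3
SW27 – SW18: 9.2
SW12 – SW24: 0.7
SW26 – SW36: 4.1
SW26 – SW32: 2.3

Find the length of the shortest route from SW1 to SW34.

Compare a few routes:
SW1 → SW27 → SW24 → SW34: 2.6+8.7+3.1 = 14.4
SW1 → SW27 → SW26 → SW36 → SW34: 2.6+4.9+4.1+3.9 = 15.5
SW1 → SW27 → SW36 → SW34: 2.6+8.6+3.9 = 15.1
Cheapest is SW1 → SW27 → SW24 → SW34 at 14.4.

14.4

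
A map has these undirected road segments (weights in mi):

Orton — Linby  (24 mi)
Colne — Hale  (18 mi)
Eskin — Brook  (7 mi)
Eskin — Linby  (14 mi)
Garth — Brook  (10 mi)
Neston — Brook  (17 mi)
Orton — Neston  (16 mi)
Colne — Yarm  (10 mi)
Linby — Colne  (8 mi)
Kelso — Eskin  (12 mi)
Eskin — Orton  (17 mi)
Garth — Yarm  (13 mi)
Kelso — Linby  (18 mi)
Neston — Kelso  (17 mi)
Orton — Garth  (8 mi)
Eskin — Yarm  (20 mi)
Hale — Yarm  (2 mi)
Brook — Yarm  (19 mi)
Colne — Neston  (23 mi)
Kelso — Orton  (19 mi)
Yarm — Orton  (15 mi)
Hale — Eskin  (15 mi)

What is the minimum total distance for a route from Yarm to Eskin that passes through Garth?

Best Yarm to Garth: Yarm → Garth costing 13
Best Garth to Eskin: Garth → Brook → Eskin costing 17
Total via Garth: 13 + 17 = 30 mi.

30 mi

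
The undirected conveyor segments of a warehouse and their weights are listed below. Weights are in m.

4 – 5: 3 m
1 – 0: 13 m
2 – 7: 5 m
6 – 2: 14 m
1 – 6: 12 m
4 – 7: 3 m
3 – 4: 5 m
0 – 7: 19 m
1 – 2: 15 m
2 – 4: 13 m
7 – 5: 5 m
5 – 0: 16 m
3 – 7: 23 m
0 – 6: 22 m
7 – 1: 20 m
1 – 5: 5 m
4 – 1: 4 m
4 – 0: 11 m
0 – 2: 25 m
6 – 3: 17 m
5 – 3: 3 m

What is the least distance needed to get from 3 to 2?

Shortest distances from 3:
3: 0
5: 3  (via 3)
4: 5  (via 3)
1: 8  (via 5)
7: 8  (via 5)
2: 13  (via 7)
Shortest route: 3 → 5 → 7 → 2 = 13 m.

13 m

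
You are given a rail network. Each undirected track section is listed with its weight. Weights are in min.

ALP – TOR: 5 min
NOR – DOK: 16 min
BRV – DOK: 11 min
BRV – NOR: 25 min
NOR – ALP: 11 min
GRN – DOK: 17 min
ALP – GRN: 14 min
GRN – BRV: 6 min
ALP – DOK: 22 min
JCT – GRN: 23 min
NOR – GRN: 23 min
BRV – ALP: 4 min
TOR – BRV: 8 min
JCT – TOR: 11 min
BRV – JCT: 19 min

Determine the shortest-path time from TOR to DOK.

Shortest distances from TOR:
TOR: 0
ALP: 5  (via TOR)
BRV: 8  (via TOR)
JCT: 11  (via TOR)
GRN: 14  (via BRV)
NOR: 16  (via ALP)
DOK: 19  (via BRV)
Shortest route: TOR–BRV–DOK = 19 min.

19 min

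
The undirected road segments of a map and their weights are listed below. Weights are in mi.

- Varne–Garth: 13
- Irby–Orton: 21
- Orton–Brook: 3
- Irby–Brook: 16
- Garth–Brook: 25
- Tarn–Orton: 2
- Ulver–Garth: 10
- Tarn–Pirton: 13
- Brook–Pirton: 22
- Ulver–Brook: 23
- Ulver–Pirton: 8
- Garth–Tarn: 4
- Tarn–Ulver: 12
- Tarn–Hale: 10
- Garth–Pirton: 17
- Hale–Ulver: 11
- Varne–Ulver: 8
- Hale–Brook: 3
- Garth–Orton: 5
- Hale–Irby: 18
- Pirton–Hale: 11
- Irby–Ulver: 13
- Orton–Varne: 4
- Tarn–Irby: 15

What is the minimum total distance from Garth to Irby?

Compare a few routes:
Garth → Orton → Tarn → Irby: 5+2+15 = 22
Garth → Tarn → Irby: 4+15 = 19
Garth → Ulver → Irby: 10+13 = 23
Garth → Orton → Brook → Irby: 5+3+16 = 24
The minimum is 19 mi via Garth → Tarn → Irby.

19 mi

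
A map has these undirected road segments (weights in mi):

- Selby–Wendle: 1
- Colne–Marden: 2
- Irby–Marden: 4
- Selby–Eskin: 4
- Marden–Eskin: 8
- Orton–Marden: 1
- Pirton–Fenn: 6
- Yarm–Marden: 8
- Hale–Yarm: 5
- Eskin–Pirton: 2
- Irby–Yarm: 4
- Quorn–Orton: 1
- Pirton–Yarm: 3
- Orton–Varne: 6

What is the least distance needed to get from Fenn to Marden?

Enumerating some paths:
Fenn → Pirton → Eskin → Marden: 6+2+8 = 16
Fenn → Pirton → Yarm → Irby → Marden: 6+3+4+4 = 17
Cheapest is Fenn → Pirton → Eskin → Marden at 16 mi.

16 mi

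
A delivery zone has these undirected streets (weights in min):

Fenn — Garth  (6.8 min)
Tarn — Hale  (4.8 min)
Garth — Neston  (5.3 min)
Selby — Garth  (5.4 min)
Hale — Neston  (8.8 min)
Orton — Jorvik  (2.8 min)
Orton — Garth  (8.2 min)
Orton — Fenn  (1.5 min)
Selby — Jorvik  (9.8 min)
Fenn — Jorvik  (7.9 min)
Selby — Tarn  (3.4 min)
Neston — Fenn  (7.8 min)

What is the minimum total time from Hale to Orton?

Compare a few routes:
Hale - Tarn - Selby - Jorvik - Orton: 4.8+3.4+9.8+2.8 = 20.8
Hale - Tarn - Selby - Garth - Orton: 4.8+3.4+5.4+8.2 = 21.8
Hale - Tarn - Selby - Garth - Fenn - Orton: 4.8+3.4+5.4+6.8+1.5 = 21.9
Hale - Neston - Fenn - Orton: 8.8+7.8+1.5 = 18.1
Cheapest is Hale - Neston - Fenn - Orton at 18.1 min.

18.1 min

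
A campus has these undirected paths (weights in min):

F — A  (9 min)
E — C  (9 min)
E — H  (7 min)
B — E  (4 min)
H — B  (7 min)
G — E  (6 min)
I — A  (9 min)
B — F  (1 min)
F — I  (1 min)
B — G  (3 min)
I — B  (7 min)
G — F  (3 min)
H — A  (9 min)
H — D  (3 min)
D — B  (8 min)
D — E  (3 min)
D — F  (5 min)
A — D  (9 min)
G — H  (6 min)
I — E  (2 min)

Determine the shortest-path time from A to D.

9 min

Candidate routes:
A - D: 9 = 9
A - F - D: 9+5 = 14
A - H - D: 9+3 = 12
Cheapest is A - D at 9 min.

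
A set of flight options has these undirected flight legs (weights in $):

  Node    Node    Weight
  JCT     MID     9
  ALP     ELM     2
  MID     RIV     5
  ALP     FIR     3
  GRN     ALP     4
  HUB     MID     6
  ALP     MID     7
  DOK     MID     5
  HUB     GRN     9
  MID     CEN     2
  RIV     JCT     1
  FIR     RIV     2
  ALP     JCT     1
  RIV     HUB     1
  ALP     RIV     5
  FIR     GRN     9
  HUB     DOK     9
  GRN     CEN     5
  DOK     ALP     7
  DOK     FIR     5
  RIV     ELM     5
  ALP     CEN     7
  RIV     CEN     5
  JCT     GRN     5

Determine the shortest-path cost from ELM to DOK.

$9

Shortest distances from ELM:
ELM: 0
ALP: 2  (via ELM)
JCT: 3  (via ALP)
RIV: 4  (via JCT)
HUB: 5  (via RIV)
FIR: 5  (via ALP)
GRN: 6  (via ALP)
CEN: 9  (via ALP)
MID: 9  (via ALP)
DOK: 9  (via ALP)
Shortest route: ELM–ALP–DOK = $9.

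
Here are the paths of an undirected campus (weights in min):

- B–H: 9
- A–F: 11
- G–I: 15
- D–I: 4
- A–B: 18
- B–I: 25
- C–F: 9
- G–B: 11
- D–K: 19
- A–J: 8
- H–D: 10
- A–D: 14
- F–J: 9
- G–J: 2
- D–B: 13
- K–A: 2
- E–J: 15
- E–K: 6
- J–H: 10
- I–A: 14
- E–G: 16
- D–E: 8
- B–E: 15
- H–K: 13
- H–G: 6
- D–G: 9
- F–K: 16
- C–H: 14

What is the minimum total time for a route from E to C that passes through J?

Best E to J: E → J costing 15
Shortest J→C: J → F → C = 18
Total via J: 15 + 18 = 33 min.

33 min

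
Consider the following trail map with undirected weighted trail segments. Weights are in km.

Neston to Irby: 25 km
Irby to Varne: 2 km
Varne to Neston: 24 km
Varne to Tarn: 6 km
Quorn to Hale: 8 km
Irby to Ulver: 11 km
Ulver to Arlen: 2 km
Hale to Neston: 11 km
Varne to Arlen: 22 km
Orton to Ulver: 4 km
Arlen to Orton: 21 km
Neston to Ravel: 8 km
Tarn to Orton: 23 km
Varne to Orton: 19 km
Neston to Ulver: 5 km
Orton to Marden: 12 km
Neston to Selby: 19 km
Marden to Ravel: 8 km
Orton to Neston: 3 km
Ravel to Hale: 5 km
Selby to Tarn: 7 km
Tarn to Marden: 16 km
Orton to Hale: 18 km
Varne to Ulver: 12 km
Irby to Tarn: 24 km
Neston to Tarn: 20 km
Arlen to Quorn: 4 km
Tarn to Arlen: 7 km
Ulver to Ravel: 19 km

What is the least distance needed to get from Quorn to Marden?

Running Dijkstra from Quorn:
Quorn: 0
Arlen: 4  (via Quorn)
Ulver: 6  (via Arlen)
Hale: 8  (via Quorn)
Orton: 10  (via Ulver)
Tarn: 11  (via Arlen)
Neston: 11  (via Ulver)
Ravel: 13  (via Hale)
Irby: 17  (via Ulver)
Varne: 17  (via Tarn)
Selby: 18  (via Tarn)
Marden: 21  (via Ravel)
Shortest route: Quorn → Hale → Ravel → Marden = 21 km.

21 km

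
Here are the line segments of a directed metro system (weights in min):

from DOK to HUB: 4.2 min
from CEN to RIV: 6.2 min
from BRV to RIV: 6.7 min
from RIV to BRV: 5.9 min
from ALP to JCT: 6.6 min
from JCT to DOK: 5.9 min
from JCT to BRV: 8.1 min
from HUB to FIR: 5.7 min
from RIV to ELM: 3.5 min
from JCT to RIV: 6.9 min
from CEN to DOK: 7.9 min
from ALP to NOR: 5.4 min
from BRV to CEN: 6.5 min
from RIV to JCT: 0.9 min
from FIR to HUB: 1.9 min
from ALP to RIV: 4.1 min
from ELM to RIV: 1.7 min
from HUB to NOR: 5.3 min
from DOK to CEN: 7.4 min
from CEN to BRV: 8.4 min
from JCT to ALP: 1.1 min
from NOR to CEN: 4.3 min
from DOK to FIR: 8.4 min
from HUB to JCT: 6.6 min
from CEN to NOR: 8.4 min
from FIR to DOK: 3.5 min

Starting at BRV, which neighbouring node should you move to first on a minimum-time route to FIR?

Candidate routes:
BRV - RIV - JCT - DOK - FIR: 6.7+0.9+5.9+8.4 = 21.9
BRV - RIV - JCT - DOK - HUB - FIR: 6.7+0.9+5.9+4.2+5.7 = 23.4
BRV - CEN - DOK - FIR: 6.5+7.9+8.4 = 22.8
Cheapest is BRV - RIV - JCT - DOK - FIR at 21.9 min.
So from BRV the first move is to RIV.

RIV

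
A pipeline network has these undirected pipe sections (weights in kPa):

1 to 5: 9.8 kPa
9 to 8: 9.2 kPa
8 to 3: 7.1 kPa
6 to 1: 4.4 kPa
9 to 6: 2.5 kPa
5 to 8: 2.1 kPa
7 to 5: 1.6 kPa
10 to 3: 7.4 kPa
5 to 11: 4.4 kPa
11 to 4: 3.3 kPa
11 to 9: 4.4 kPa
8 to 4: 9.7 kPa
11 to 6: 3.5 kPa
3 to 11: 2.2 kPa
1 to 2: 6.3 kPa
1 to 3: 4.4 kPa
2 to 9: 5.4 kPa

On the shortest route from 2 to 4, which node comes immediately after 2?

9

Candidate routes:
2 - 9 - 6 - 11 - 4: 5.4+2.5+3.5+3.3 = 14.7
2 - 1 - 3 - 11 - 4: 6.3+4.4+2.2+3.3 = 16.2
2 - 9 - 11 - 4: 5.4+4.4+3.3 = 13.1
The minimum is 13.1 kPa via 2 - 9 - 11 - 4.
So from 2 the first move is to 9.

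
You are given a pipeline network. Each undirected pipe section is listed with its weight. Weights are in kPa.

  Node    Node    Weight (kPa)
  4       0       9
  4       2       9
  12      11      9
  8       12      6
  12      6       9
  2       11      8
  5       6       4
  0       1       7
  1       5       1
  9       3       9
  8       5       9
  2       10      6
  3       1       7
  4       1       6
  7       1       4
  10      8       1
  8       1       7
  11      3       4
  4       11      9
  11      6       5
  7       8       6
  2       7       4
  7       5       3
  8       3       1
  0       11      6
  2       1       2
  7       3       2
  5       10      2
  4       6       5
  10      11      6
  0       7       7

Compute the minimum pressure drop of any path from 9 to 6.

Settle nodes by increasing distance from 9:
9: 0
3: 9  (via 9)
8: 10  (via 3)
7: 11  (via 3)
10: 11  (via 8)
5: 13  (via 10)
11: 13  (via 3)
1: 14  (via 5)
2: 15  (via 7)
12: 16  (via 8)
6: 17  (via 5)
Shortest route: 9 → 3 → 8 → 10 → 5 → 6 = 17 kPa.

17 kPa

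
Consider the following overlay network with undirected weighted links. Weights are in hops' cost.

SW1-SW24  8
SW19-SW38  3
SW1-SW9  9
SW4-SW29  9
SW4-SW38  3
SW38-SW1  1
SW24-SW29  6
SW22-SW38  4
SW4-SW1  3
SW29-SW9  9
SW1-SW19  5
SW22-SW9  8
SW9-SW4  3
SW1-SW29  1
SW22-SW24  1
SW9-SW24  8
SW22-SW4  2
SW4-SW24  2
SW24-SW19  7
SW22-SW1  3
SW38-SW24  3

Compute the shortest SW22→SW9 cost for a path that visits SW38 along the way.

10 hops' cost

Best SW22 to SW38: SW22–SW38 costing 4
Best SW38 to SW9: SW38–SW4–SW9 costing 6
Total via SW38: 4 + 6 = 10 hops' cost.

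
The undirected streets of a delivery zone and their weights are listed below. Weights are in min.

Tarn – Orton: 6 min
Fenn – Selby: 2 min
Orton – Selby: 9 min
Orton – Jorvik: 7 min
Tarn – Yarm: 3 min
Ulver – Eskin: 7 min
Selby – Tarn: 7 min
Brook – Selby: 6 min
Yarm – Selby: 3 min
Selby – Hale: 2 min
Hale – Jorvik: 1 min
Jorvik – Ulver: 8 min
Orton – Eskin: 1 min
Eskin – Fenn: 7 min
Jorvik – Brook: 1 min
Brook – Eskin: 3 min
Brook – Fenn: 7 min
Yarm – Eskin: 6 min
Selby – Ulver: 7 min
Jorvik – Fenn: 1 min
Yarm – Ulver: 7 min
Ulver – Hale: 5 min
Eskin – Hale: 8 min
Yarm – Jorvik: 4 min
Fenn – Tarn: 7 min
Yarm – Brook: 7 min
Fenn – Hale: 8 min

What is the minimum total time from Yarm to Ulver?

7 min

Enumerating some paths:
Yarm - Jorvik - Hale - Ulver: 4+1+5 = 10
Yarm - Selby - Hale - Ulver: 3+2+5 = 10
Yarm - Selby - Ulver: 3+7 = 10
Yarm - Ulver: 7 = 7
The minimum is 7 min via Yarm - Ulver.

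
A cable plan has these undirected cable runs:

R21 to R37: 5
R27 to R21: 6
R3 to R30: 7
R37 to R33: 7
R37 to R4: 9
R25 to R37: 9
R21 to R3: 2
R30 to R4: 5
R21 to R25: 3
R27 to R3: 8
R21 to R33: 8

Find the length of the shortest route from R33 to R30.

17

Enumerating some paths:
R33 → R37 → R21 → R3 → R30: 7+5+2+7 = 21
R33 → R21 → R3 → R30: 8+2+7 = 17
Cheapest is R33 → R21 → R3 → R30 at 17.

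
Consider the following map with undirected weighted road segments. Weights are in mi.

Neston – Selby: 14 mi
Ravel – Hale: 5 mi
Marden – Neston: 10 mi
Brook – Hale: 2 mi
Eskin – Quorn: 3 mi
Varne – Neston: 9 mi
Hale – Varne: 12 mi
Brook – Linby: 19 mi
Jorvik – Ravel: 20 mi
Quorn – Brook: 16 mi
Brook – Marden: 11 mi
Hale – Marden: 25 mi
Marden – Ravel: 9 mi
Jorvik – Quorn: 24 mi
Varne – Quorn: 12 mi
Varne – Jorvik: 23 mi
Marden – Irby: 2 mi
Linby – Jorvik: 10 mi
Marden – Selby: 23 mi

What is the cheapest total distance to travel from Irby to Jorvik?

31 mi

Candidate routes:
Irby - Marden - Brook - Hale - Ravel - Jorvik: 2+11+2+5+20 = 40
Irby - Marden - Ravel - Jorvik: 2+9+20 = 31
The minimum is 31 mi via Irby - Marden - Ravel - Jorvik.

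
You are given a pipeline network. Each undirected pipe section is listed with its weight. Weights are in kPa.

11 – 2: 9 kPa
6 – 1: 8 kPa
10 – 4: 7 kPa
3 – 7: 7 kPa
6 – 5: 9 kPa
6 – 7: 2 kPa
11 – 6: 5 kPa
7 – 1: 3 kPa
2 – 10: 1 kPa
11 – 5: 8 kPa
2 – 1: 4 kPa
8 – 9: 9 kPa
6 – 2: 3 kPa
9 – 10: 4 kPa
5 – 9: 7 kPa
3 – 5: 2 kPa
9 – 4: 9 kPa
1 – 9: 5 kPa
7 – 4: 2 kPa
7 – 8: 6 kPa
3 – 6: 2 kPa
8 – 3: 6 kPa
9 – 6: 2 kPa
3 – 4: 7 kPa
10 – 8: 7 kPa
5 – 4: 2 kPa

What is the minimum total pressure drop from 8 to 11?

Shortest distances from 8:
8: 0
3: 6  (via 8)
7: 6  (via 8)
10: 7  (via 8)
2: 8  (via 10)
4: 8  (via 7)
5: 8  (via 3)
6: 8  (via 3)
1: 9  (via 7)
9: 9  (via 8)
11: 13  (via 6)
Shortest route: 8–3–6–11 = 13 kPa.

13 kPa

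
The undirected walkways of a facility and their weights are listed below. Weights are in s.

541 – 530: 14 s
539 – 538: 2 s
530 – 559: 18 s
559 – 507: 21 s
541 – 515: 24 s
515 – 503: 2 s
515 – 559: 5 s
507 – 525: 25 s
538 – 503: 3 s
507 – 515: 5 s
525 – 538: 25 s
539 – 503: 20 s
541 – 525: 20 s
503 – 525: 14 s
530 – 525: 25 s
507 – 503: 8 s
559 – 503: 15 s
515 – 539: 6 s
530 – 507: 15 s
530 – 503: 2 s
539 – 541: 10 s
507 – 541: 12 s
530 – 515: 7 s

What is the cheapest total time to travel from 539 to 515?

6 s

Shortest distances from 539:
539: 0
538: 2  (via 539)
503: 5  (via 538)
515: 6  (via 539)
Shortest route: 539 → 515 = 6 s.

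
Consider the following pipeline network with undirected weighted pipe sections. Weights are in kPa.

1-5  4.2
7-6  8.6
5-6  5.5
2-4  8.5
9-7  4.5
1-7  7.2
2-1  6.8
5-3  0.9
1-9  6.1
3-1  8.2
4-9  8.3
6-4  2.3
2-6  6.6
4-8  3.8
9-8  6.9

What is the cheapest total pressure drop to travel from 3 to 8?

12.5 kPa

Running Dijkstra from 3:
3: 0
5: 0.9  (via 3)
1: 5.1  (via 5)
6: 6.4  (via 5)
4: 8.7  (via 6)
9: 11.2  (via 1)
2: 11.9  (via 1)
7: 12.3  (via 1)
8: 12.5  (via 4)
Shortest route: 3 → 5 → 6 → 4 → 8 = 12.5 kPa.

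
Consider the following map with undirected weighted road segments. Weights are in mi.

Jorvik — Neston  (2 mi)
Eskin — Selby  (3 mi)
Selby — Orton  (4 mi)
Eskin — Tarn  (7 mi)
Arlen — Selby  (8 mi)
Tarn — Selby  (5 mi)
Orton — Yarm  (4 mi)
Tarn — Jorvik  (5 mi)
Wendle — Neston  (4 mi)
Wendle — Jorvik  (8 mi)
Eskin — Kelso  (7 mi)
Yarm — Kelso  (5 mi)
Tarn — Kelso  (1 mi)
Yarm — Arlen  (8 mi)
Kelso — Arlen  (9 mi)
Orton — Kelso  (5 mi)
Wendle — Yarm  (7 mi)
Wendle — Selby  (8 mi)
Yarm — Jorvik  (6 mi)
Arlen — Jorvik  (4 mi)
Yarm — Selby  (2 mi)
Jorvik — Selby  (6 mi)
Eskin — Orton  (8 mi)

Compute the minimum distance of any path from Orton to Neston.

12 mi

Candidate routes:
Orton–Selby–Jorvik–Neston: 4+6+2 = 12
Orton–Yarm–Selby–Jorvik–Neston: 4+2+6+2 = 14
Orton–Selby–Yarm–Jorvik–Neston: 4+2+6+2 = 14
Orton–Kelso–Tarn–Jorvik–Neston: 5+1+5+2 = 13
Cheapest is Orton–Selby–Jorvik–Neston at 12 mi.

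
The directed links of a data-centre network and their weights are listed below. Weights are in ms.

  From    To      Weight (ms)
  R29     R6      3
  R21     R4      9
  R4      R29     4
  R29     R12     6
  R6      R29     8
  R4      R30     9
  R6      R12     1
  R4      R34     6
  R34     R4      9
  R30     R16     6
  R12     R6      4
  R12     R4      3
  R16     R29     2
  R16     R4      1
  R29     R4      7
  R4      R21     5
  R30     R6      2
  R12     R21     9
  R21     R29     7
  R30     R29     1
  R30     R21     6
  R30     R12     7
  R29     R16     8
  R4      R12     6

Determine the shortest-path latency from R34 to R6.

16 ms

Compare a few routes:
R34–R4–R12–R6: 9+6+4 = 19
R34–R4–R30–R6: 9+9+2 = 20
R34–R4–R30–R29–R6: 9+9+1+3 = 22
R34–R4–R29–R6: 9+4+3 = 16
Cheapest is R34–R4–R29–R6 at 16 ms.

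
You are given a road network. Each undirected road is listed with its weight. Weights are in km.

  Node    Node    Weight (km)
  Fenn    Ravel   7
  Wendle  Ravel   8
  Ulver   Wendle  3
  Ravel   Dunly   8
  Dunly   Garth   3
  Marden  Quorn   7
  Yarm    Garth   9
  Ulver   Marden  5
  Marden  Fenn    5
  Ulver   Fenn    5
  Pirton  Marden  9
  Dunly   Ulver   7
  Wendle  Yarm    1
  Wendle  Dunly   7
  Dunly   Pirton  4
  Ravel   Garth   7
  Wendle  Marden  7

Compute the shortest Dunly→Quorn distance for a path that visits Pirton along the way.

Best Dunly to Pirton: Dunly–Pirton costing 4
Best Pirton to Quorn: Pirton–Marden–Quorn costing 16
Total via Pirton: 4 + 16 = 20 km.

20 km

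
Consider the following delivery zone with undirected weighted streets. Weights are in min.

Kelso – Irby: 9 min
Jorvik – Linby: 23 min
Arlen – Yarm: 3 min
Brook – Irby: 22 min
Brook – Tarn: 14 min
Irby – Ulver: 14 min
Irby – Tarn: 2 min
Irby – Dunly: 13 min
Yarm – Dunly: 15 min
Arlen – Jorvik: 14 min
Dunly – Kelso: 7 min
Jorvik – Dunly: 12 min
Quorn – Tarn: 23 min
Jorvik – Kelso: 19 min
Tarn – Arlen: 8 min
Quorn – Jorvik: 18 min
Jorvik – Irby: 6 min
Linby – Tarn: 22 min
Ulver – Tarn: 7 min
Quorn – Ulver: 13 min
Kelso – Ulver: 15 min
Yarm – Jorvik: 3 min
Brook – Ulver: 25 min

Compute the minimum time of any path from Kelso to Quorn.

28 min

Shortest distances from Kelso:
Kelso: 0
Dunly: 7  (via Kelso)
Irby: 9  (via Kelso)
Tarn: 11  (via Irby)
Jorvik: 15  (via Irby)
Ulver: 15  (via Kelso)
Yarm: 18  (via Jorvik)
Arlen: 19  (via Tarn)
Brook: 25  (via Tarn)
Quorn: 28  (via Ulver)
Shortest route: Kelso → Ulver → Quorn = 28 min.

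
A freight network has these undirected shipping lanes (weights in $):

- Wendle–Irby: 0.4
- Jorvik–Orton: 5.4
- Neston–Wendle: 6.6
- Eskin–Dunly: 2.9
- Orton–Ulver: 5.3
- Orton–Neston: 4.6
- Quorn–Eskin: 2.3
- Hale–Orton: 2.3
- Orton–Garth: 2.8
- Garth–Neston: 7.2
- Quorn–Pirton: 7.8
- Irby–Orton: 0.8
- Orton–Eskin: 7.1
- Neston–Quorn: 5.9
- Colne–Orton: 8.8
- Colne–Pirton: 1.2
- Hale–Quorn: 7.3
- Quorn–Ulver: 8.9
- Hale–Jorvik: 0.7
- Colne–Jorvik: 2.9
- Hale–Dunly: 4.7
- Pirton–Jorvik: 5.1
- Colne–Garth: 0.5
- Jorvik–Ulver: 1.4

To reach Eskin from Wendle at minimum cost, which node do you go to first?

Irby

Enumerating some paths:
Wendle–Irby–Orton–Hale–Dunly–Eskin: 0.4+0.8+2.3+4.7+2.9 = 11.1
Wendle–Irby–Orton–Hale–Quorn–Eskin: 0.4+0.8+2.3+7.3+2.3 = 13.1
Wendle–Irby–Orton–Eskin: 0.4+0.8+7.1 = 8.3
Wendle–Irby–Orton–Neston–Quorn–Eskin: 0.4+0.8+4.6+5.9+2.3 = 14
The minimum is $8.3 via Wendle–Irby–Orton–Eskin.
So from Wendle the first move is to Irby.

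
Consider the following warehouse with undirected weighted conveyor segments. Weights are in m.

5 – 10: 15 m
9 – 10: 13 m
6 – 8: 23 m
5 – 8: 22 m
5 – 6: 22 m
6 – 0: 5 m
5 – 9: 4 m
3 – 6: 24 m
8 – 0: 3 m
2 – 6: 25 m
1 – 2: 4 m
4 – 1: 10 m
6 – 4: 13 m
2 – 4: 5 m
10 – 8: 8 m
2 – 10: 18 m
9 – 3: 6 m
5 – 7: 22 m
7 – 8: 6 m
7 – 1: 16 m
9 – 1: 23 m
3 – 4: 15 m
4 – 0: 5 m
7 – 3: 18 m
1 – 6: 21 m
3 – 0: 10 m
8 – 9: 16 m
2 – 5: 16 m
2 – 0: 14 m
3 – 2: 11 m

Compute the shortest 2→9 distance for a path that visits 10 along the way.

Shortest 2→10: 2 → 10 = 18
Best 10 to 9: 10 → 9 costing 13
Total via 10: 18 + 13 = 31 m.

31 m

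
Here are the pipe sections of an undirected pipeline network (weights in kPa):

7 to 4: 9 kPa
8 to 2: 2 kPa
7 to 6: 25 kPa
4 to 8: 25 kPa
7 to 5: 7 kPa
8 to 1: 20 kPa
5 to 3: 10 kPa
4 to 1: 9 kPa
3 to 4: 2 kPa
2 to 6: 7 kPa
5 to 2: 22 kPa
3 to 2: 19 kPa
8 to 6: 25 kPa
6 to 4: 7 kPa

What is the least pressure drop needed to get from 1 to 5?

21 kPa

Settle nodes by increasing distance from 1:
1: 0
4: 9  (via 1)
3: 11  (via 4)
6: 16  (via 4)
7: 18  (via 4)
8: 20  (via 1)
5: 21  (via 3)
Shortest route: 1–4–3–5 = 21 kPa.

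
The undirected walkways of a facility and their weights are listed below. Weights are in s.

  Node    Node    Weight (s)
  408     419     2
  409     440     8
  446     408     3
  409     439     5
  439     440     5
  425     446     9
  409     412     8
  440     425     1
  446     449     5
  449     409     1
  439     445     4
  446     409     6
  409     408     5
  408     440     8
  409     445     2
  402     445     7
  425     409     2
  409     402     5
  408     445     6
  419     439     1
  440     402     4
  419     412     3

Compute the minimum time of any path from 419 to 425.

Settle nodes by increasing distance from 419:
419: 0
439: 1  (via 419)
408: 2  (via 419)
412: 3  (via 419)
445: 5  (via 439)
446: 5  (via 408)
440: 6  (via 439)
409: 6  (via 439)
449: 7  (via 409)
425: 7  (via 440)
Shortest route: 419–439–440–425 = 7 s.

7 s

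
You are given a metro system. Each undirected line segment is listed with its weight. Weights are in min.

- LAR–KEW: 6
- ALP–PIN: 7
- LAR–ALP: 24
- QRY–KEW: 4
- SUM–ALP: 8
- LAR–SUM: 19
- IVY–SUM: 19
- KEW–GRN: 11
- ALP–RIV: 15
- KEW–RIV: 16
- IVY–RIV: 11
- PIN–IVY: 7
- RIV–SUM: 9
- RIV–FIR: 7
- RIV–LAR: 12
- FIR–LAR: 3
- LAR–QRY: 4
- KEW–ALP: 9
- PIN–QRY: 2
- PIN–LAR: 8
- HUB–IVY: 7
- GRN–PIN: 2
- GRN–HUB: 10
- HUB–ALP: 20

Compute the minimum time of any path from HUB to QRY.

Compare a few routes:
HUB - GRN - PIN - QRY: 10+2+2 = 14
HUB - IVY - PIN - QRY: 7+7+2 = 16
HUB - GRN - PIN - LAR - QRY: 10+2+8+4 = 24
Cheapest is HUB - GRN - PIN - QRY at 14 min.

14 min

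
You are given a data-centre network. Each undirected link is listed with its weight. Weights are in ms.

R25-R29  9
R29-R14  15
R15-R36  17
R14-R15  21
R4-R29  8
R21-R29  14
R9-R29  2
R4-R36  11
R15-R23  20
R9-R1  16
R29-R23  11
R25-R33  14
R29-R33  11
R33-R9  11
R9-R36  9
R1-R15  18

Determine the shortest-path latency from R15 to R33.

Settle nodes by increasing distance from R15:
R15: 0
R36: 17  (via R15)
R1: 18  (via R15)
R23: 20  (via R15)
R14: 21  (via R15)
R9: 26  (via R36)
R4: 28  (via R36)
R29: 28  (via R9)
R33: 37  (via R9)
Shortest route: R15–R36–R9–R33 = 37 ms.

37 ms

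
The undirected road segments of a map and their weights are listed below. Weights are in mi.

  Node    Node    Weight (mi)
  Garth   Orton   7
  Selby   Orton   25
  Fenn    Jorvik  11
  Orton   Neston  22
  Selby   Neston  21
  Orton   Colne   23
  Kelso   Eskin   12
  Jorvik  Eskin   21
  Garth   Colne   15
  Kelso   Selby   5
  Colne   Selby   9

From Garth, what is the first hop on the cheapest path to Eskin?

Colne

Compare a few routes:
Garth - Orton - Selby - Kelso - Eskin: 7+25+5+12 = 49
Garth - Colne - Selby - Kelso - Eskin: 15+9+5+12 = 41
Cheapest is Garth - Colne - Selby - Kelso - Eskin at 41 mi.
So from Garth the first move is to Colne.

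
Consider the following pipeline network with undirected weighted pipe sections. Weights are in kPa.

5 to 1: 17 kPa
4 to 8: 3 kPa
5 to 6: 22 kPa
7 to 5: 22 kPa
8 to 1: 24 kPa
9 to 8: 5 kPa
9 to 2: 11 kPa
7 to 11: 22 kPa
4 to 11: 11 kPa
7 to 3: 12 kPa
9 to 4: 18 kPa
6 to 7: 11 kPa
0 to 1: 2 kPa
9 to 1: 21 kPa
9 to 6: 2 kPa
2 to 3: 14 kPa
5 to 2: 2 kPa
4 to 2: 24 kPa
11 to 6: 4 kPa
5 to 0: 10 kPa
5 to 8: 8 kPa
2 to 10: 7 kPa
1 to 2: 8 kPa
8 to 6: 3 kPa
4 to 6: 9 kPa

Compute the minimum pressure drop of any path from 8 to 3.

Enumerating some paths:
8–6–7–3: 3+11+12 = 26
8–5–2–3: 8+2+14 = 24
Cheapest is 8–5–2–3 at 24 kPa.

24 kPa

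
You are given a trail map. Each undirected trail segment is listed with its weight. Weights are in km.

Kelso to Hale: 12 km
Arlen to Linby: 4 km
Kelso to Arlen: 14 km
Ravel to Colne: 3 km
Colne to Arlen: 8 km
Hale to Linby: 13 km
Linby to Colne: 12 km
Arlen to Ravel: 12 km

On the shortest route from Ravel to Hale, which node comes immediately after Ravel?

Colne

Enumerating some paths:
Ravel - Colne - Linby - Hale: 3+12+13 = 28
Ravel - Colne - Arlen - Kelso - Hale: 3+8+14+12 = 37
Ravel - Arlen - Kelso - Hale: 12+14+12 = 38
Ravel - Arlen - Linby - Hale: 12+4+13 = 29
The minimum is 28 km via Ravel - Colne - Linby - Hale.
So from Ravel the first move is to Colne.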